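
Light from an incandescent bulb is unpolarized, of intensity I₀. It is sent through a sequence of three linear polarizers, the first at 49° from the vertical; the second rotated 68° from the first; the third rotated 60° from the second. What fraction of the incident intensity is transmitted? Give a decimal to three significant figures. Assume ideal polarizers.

Unpolarized light through the first polarizer → I₁ = ½ I₀, now polarized at 49°.
I₂ = I₁ cos²(68°) = 0.5 · 0.1403 I₀ = 0.07017 I₀.
I₃ = I₂ cos²(60°) = 0.07017 · 0.25 I₀ = 0.01754 I₀.
Transmitted fraction = 0.01754.

≈ 0.0175 I₀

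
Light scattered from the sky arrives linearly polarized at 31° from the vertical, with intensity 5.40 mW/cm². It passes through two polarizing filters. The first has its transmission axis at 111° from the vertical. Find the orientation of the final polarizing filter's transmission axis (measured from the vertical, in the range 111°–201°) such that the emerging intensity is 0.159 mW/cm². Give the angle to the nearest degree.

I₁ = I₀ cos²(111° − 31°) = I₀ cos²(80°) = 0.03015 I₀.
Target fraction: 0.159 / 5.40 mW/cm² = 0.02944 of I₀.
Need I₂/I₀ = 0.02944, so cos²(θ − 111°) = 0.02944 / 0.03015 = 0.9765.
θ − 111° = arccos(√0.9765) = 8.8°, giving θ ≈ 111 + 8.8 = 119.8°.

θ ≈ 120°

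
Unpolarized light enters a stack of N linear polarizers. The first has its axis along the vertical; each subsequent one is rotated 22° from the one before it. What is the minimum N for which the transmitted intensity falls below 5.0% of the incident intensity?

N = 17

First polarizer halves the unpolarized light: factor 1/2.
Each further stage multiplies by cos²(22°) = 0.8597.
After N polarizers: T = 0.5·0.8597^(N−1). Require T < 0.050 ⇒ N−1 > ln(0.050/0.5)/ln(0.8597) = 15.23, so N−1 ≥ 16 and N = 17.
Check: N=17 gives T = 0.04449 < 0.050; N=16 gives T = 0.05175.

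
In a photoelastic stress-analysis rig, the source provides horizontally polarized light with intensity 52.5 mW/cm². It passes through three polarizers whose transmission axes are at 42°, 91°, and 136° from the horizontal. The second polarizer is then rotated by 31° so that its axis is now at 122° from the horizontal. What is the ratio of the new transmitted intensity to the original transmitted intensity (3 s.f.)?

Before rotation:
By Malus's law, I₁ = I₀ cos²(42° − 0°) = I₀ cos²(42°) = 0.5523 I₀.
I₂ = I₁ cos²(91° − 42°) = 0.5523 I₀ · cos²(49°) = 0.2377 I₀.
I₃ = I₂ cos²(136° − 91°) = 0.2377 I₀ · cos²(45°) = 0.1189 I₀.
After rotation:
I₁ = I₀ cos²(42° − 0°) = I₀ cos²(42°) = 0.5523 I₀.
I₂ = I₁ cos²(122° − 42°) = 0.5523 I₀ · cos²(80°) = 0.01665 I₀.
I₃ = I₂ cos²(136° − 122°) = 0.01665 I₀ · cos²(14°) = 0.01568 I₀.
Ratio = 0.01568 / 0.1189 = 0.1319.

I_new/I_old ≈ 0.132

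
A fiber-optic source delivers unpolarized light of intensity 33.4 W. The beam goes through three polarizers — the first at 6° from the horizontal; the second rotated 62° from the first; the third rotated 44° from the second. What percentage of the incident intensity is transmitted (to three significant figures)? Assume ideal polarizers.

≈ 5.70%

Unpolarized light through the first polarizer → I₁ = 33.4 W/2 = 16.7 W, polarized at 6°.
I₂ = I₁ · cos²(62°) = 16.7 · 0.2204 = 3.681 W.
I₃ = I₂ · cos²(44°) = 3.681 · 0.5174 = 1.905 W.
That is 5.702% of the incident intensity.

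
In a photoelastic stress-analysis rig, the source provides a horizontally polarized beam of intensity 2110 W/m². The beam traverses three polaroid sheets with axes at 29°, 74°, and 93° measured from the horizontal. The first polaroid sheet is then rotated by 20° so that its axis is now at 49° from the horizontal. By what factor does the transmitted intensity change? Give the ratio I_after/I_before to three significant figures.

I_new/I_old ≈ 0.924

Before rotation:
By Malus's law, I₁ = I₀ cos²(29° − 0°) = I₀ cos²(29°) = 0.765 I₀.
I₂ = I₁ cos²(74° − 29°) = 0.765 I₀ · cos²(45°) = 0.3825 I₀.
I₃ = I₂ cos²(93° − 74°) = 0.3825 I₀ · cos²(19°) = 0.3419 I₀.
After rotation:
I₁ = I₀ cos²(49° − 0°) = I₀ cos²(49°) = 0.4304 I₀.
I₂ = I₁ cos²(74° − 49°) = 0.4304 I₀ · cos²(25°) = 0.3535 I₀.
I₃ = I₂ cos²(93° − 74°) = 0.3535 I₀ · cos²(19°) = 0.3161 I₀.
Ratio = 0.3161 / 0.3419 = 0.9243.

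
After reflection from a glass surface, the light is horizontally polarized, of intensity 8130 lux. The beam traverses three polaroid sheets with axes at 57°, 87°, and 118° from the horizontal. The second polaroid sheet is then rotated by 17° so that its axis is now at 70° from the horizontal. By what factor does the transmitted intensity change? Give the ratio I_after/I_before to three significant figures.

I_new/I_old ≈ 0.771

Before rotation:
By Malus's law, I₁ = I₀ cos²(57° − 0°) = I₀ cos²(57°) = 0.2966 I₀.
I₂ = I₁ cos²(87° − 57°) = 0.2966 I₀ · cos²(30°) = 0.2225 I₀.
I₃ = I₂ cos²(118° − 87°) = 0.2225 I₀ · cos²(31°) = 0.1635 I₀.
After rotation:
I₁ = I₀ cos²(57° − 0°) = I₀ cos²(57°) = 0.2966 I₀.
I₂ = I₁ cos²(70° − 57°) = 0.2966 I₀ · cos²(13°) = 0.2816 I₀.
I₃ = I₂ cos²(118° − 70°) = 0.2816 I₀ · cos²(48°) = 0.1261 I₀.
Ratio = 0.1261 / 0.1635 = 0.7714.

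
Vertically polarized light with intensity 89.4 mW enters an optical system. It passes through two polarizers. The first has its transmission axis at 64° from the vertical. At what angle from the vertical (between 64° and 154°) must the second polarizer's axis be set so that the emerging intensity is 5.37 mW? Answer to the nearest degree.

I₁ = I₀ cos²(64° − 0°) = I₀ cos²(64°) = 0.1922 I₀.
Target fraction: 5.37 / 89.4 mW = 0.06007 of I₀.
Need I₂/I₀ = 0.06007, so cos²(θ − 64°) = 0.06007 / 0.1922 = 0.3126.
θ − 64° = arccos(√0.3126) = 56.0°, giving θ ≈ 64 + 56.0 = 120.0°.

θ ≈ 120°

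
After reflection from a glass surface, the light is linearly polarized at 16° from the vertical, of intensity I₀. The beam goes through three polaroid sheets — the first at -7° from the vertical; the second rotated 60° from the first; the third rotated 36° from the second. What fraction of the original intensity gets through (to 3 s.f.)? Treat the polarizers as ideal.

≈ 0.139 I₀

By Malus's law, I₁ = I₀ cos²(-7° − 16°) = I₀ cos²(23°) = 0.8473 I₀.
I₂ = I₁ cos²(60°) = 0.8473 · 0.25 I₀ = 0.2118 I₀.
I₃ = I₂ cos²(36°) = 0.2118 · 0.6545 I₀ = 0.1386 I₀.
Transmitted fraction = 0.1386.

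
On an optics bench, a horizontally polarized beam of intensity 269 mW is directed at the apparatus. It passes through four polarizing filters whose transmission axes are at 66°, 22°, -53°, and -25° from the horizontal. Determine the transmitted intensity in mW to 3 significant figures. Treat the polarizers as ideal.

I ≈ 1.20 mW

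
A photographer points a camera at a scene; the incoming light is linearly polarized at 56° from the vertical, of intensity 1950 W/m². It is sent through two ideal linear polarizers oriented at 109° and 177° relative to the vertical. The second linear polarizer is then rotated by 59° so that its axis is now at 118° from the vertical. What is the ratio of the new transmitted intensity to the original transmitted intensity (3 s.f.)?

Before rotation:
I₁ = I₀ cos²(109° − 56°) = I₀ cos²(53°) = 0.3622 I₀.
I₂ = I₁ cos²(177° − 109°) = 0.3622 I₀ · cos²(68°) = 0.05082 I₀.
After rotation:
I₁ = I₀ cos²(109° − 56°) = I₀ cos²(53°) = 0.3622 I₀.
I₂ = I₁ cos²(118° − 109°) = 0.3622 I₀ · cos²(9°) = 0.3533 I₀.
Ratio = 0.3533 / 0.05082 = 6.952.

I_new/I_old ≈ 6.95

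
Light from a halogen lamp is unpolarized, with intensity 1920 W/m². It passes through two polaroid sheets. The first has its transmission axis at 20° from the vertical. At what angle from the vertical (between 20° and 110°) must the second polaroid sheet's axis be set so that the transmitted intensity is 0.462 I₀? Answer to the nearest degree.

θ ≈ 36°

Unpolarized light through the first polarizer → I₁ = ½ I₀, now polarized at 20°.
Need I₂/I₀ = 0.462, so cos²(θ − 20°) = 0.462 / 0.5 = 0.924.
θ − 20° = arccos(√0.924) = 16.0°, giving θ ≈ 20 + 16.0 = 36.0°.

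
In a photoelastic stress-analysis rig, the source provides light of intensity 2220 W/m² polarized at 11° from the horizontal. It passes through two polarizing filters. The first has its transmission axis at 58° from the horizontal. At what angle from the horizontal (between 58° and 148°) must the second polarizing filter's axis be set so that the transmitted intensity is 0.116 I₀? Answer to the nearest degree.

By Malus's law, I₁ = I₀ cos²(58° − 11°) = I₀ cos²(47°) = 0.4651 I₀.
Need I₂/I₀ = 0.116, so cos²(θ − 58°) = 0.116 / 0.4651 = 0.2494.
θ − 58° = arccos(√0.2494) = 60.0°, giving θ ≈ 58 + 60.0 = 118.0°.

θ ≈ 118°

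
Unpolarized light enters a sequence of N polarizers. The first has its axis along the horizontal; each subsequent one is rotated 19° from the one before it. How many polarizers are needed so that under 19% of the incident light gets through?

First polarizer halves the unpolarized light: factor 1/2.
Each further stage multiplies by cos²(19°) = 0.894.
After N polarizers: T = 0.5·0.894^(N−1). Require T < 0.19 ⇒ N−1 > ln(0.19/0.5)/ln(0.894) = 8.64, so N−1 ≥ 9 and N = 10.
Check: N=10 gives T = 0.1824 < 0.19; N=9 gives T = 0.204.

N = 10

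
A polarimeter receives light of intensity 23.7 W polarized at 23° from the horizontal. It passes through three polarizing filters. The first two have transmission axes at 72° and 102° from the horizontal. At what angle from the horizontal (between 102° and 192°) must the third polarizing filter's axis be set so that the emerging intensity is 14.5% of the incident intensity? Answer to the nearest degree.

By Malus's law, I₁ = I₀ cos²(72° − 23°) = I₀ cos²(49°) = 0.4304 I₀.
I₂ = I₁ cos²(102° − 72°) = 0.4304 I₀ · cos²(30°) = 0.3228 I₀.
Need I₃/I₀ = 0.145, so cos²(θ − 102°) = 0.145 / 0.3228 = 0.4492.
θ − 102° = arccos(√0.4492) = 47.9°, giving θ ≈ 102 + 47.9 = 149.9°.

θ ≈ 150°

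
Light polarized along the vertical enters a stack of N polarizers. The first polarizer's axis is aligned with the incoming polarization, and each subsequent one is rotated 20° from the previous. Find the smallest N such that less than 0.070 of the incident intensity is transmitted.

N = 23

First polarizer is aligned with the polarization: full transmission.
Each further stage multiplies by cos²(20°) = 0.883.
After N polarizers: T = 0.883^(N−1). Require T < 0.070 ⇒ N−1 > ln(0.070)/ln(0.883) = 21.38, so N−1 ≥ 22 and N = 23.
Check: N=23 gives T = 0.06477 < 0.070; N=22 gives T = 0.07335.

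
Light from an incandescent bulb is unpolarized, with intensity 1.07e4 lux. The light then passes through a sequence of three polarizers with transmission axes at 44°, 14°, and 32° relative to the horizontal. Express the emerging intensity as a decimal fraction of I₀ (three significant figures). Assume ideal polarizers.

I/I₀ ≈ 0.339

Unpolarized light through the first polarizer → I₁ = 1.07e4 lux/2 = 5350 lux, polarized at 44°.
I₂ = I₁ · cos²(30°) = 5350 · 0.75 = 4013 lux.
I₃ = I₂ · cos²(18°) = 4013 · 0.9045 = 3629 lux.
Transmitted fraction = 0.3392.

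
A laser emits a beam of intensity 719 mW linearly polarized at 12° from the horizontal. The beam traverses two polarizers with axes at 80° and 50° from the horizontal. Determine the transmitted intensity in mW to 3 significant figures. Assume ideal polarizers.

I ≈ 75.7 mW

I₁ = 719 mW · cos²(68°) = 100.9 mW.
I₂ = I₁ · cos²(30°) = 100.9 · 0.75 = 75.67 mW.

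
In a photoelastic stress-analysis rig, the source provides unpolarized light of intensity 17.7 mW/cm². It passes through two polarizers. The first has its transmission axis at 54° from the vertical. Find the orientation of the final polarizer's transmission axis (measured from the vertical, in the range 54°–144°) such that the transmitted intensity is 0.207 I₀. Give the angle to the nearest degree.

θ ≈ 104°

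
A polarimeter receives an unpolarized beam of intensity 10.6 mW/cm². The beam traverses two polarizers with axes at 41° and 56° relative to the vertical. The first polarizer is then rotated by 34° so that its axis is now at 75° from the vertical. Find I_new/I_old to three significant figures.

I_new/I_old ≈ 0.958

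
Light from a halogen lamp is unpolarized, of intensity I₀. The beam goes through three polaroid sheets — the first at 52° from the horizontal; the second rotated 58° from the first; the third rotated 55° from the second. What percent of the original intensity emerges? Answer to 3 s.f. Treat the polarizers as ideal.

Unpolarized light through the first polarizer → I₁ = ½ I₀, now polarized at 52°.
I₂ = I₁ cos²(58°) = 0.5 · 0.2808 I₀ = 0.1404 I₀.
I₃ = I₂ cos²(55°) = 0.1404 · 0.329 I₀ = 0.04619 I₀.
That is 4.619% of the incident intensity.

≈ 4.62%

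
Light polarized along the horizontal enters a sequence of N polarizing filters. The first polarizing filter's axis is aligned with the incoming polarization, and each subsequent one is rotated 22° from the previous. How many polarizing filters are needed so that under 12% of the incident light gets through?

N = 16

First polarizer is aligned with the polarization: full transmission.
Each further stage multiplies by cos²(22°) = 0.8597.
After N polarizers: T = 0.8597^(N−1). Require T < 0.12 ⇒ N−1 > ln(0.12)/ln(0.8597) = 14.02, so N−1 ≥ 15 and N = 16.
Check: N=16 gives T = 0.1035 < 0.12; N=15 gives T = 0.1204.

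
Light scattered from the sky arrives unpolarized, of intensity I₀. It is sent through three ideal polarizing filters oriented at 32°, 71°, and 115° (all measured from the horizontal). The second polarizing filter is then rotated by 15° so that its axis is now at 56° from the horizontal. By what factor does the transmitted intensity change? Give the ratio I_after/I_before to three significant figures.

I_new/I_old ≈ 0.708

Before rotation:
Unpolarized light through the first polarizer → I₁ = ½ I₀, now polarized at 32°.
I₂ = I₁ cos²(71° − 32°) = 0.5 I₀ · cos²(39°) = 0.302 I₀.
I₃ = I₂ cos²(115° − 71°) = 0.302 I₀ · cos²(44°) = 0.1563 I₀.
After rotation:
Unpolarized light through the first polarizer → I₁ = ½ I₀, now polarized at 32°.
I₂ = I₁ cos²(56° − 32°) = 0.5 I₀ · cos²(24°) = 0.4173 I₀.
I₃ = I₂ cos²(115° − 56°) = 0.4173 I₀ · cos²(59°) = 0.1107 I₀.
Ratio = 0.1107 / 0.1563 = 0.7084.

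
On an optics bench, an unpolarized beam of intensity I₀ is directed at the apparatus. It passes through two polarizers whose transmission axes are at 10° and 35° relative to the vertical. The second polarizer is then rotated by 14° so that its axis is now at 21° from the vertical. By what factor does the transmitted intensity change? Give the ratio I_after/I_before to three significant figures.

Before rotation:
Unpolarized light through the first polarizer → I₁ = ½ I₀, now polarized at 10°.
I₂ = I₁ cos²(35° − 10°) = 0.5 I₀ · cos²(25°) = 0.4107 I₀.
After rotation:
Unpolarized light through the first polarizer → I₁ = ½ I₀, now polarized at 10°.
I₂ = I₁ cos²(21° − 10°) = 0.5 I₀ · cos²(11°) = 0.4818 I₀.
Ratio = 0.4818 / 0.4107 = 1.173.

I_new/I_old ≈ 1.17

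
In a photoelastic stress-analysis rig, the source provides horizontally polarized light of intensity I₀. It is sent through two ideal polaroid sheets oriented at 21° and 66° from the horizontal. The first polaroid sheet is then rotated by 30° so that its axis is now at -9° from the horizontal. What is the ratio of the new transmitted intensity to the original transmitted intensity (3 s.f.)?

I_new/I_old ≈ 0.150

Before rotation:
By Malus's law, I₁ = I₀ cos²(21° − 0°) = I₀ cos²(21°) = 0.8716 I₀.
I₂ = I₁ cos²(66° − 21°) = 0.8716 I₀ · cos²(45°) = 0.4358 I₀.
After rotation:
I₁ = I₀ cos²(-9° − 0°) = I₀ cos²(9°) = 0.9755 I₀.
I₂ = I₁ cos²(66° + 9°) = 0.9755 I₀ · cos²(75°) = 0.06535 I₀.
Ratio = 0.06535 / 0.4358 = 0.15.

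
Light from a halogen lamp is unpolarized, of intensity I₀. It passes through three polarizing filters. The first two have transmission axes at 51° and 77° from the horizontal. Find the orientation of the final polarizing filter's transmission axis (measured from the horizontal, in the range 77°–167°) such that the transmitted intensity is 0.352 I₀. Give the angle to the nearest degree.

Unpolarized light through the first polarizer → I₁ = ½ I₀, now polarized at 51°.
I₂ = I₁ cos²(77° − 51°) = 0.5 I₀ · cos²(26°) = 0.4039 I₀.
Need I₃/I₀ = 0.352, so cos²(θ − 77°) = 0.352 / 0.4039 = 0.8715.
θ − 77° = arccos(√0.8715) = 21.0°, giving θ ≈ 77 + 21.0 = 98.0°.

θ ≈ 98°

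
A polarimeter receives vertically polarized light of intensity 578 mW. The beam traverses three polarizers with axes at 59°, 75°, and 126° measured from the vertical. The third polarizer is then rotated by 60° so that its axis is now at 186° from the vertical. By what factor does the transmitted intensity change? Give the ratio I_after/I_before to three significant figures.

I_new/I_old ≈ 0.324

Before rotation:
By Malus's law, I₁ = I₀ cos²(59° − 0°) = I₀ cos²(59°) = 0.2653 I₀.
I₂ = I₁ cos²(75° − 59°) = 0.2653 I₀ · cos²(16°) = 0.2451 I₀.
I₃ = I₂ cos²(126° − 75°) = 0.2451 I₀ · cos²(51°) = 0.09707 I₀.
After rotation:
I₁ = I₀ cos²(59° − 0°) = I₀ cos²(59°) = 0.2653 I₀.
I₂ = I₁ cos²(75° − 59°) = 0.2653 I₀ · cos²(16°) = 0.2451 I₀.
Angle between axes 2 and 3: 69°. I₃ = 0.2451 I₀ · cos²(69°) = 0.03148 I₀.
Ratio = 0.03148 / 0.09707 = 0.3243.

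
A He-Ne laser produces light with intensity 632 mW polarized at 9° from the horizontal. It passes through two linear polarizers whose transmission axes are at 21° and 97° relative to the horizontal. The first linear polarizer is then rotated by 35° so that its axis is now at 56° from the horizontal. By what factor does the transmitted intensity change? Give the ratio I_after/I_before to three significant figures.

I_new/I_old ≈ 4.73

Before rotation:
I₁ = I₀ cos²(21° − 9°) = I₀ cos²(12°) = 0.9568 I₀.
I₂ = I₁ cos²(97° − 21°) = 0.9568 I₀ · cos²(76°) = 0.056 I₀.
After rotation:
I₁ = I₀ cos²(56° − 9°) = I₀ cos²(47°) = 0.4651 I₀.
I₂ = I₁ cos²(97° − 56°) = 0.4651 I₀ · cos²(41°) = 0.2649 I₀.
Ratio = 0.2649 / 0.056 = 4.731.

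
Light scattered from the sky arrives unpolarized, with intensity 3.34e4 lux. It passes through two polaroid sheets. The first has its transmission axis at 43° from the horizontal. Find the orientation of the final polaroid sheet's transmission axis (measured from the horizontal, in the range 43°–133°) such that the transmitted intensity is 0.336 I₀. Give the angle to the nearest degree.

Unpolarized light through the first polarizer → I₁ = ½ I₀, now polarized at 43°.
Need I₂/I₀ = 0.336, so cos²(θ − 43°) = 0.336 / 0.5 = 0.672.
θ − 43° = arccos(√0.672) = 34.9°, giving θ ≈ 43 + 34.9 = 77.9°.

θ ≈ 78°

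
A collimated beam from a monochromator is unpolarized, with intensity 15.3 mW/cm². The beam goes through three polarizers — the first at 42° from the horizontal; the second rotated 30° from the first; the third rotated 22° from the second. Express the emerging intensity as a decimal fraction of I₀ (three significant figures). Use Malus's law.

I/I₀ ≈ 0.322

Unpolarized light through the first polarizer → I₁ = 15.3 mW/cm²/2 = 7.65 mW/cm², polarized at 42°.
I₂ = I₁ · cos²(30°) = 7.65 · 0.75 = 5.738 mW/cm².
I₃ = I₂ · cos²(22°) = 5.738 · 0.8597 = 4.932 mW/cm².
Transmitted fraction = 0.3224.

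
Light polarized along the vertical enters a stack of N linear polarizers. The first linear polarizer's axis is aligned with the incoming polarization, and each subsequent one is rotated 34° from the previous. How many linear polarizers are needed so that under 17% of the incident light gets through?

First polarizer is aligned with the polarization: full transmission.
Each further stage multiplies by cos²(34°) = 0.6873.
After N polarizers: T = 0.6873^(N−1). Require T < 0.17 ⇒ N−1 > ln(0.17)/ln(0.6873) = 4.73, so N−1 ≥ 5 and N = 6.
Check: N=6 gives T = 0.1534 < 0.17; N=5 gives T = 0.2231.

N = 6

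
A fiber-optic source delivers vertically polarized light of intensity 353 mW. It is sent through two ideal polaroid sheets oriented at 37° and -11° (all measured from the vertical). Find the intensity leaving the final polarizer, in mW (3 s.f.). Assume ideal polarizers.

I ≈ 101 mW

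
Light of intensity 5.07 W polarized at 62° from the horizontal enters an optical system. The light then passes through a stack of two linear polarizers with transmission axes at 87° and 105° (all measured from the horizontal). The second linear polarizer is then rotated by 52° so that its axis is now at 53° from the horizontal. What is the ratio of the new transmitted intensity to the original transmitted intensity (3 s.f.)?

I_new/I_old ≈ 0.760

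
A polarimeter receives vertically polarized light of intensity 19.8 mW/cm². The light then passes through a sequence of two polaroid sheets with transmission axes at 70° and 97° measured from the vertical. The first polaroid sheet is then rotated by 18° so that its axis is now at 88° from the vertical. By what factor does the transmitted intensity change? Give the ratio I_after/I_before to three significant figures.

I_new/I_old ≈ 0.0128

Before rotation:
I₁ = I₀ cos²(70° − 0°) = I₀ cos²(70°) = 0.117 I₀.
I₂ = I₁ cos²(97° − 70°) = 0.117 I₀ · cos²(27°) = 0.09287 I₀.
After rotation:
I₁ = I₀ cos²(88° − 0°) = I₀ cos²(88°) = 0.001218 I₀.
I₂ = I₁ cos²(97° − 88°) = 0.001218 I₀ · cos²(9°) = 0.001188 I₀.
Ratio = 0.001188 / 0.09287 = 0.01279.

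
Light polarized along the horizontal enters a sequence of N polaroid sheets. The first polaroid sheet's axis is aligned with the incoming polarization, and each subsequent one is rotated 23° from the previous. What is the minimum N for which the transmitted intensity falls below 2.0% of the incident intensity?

First polarizer is aligned with the polarization: full transmission.
Each further stage multiplies by cos²(23°) = 0.8473.
After N polarizers: T = 0.8473^(N−1). Require T < 0.020 ⇒ N−1 > ln(0.020)/ln(0.8473) = 23.61, so N−1 ≥ 24 and N = 25.
Check: N=25 gives T = 0.01876 < 0.020; N=24 gives T = 0.02214.

N = 25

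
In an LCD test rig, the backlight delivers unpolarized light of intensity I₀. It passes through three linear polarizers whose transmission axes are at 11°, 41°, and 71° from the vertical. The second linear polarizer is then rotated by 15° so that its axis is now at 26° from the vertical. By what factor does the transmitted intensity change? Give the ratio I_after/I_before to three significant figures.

Before rotation:
Unpolarized light through the first polarizer → I₁ = ½ I₀, now polarized at 11°.
I₂ = I₁ cos²(41° − 11°) = 0.5 I₀ · cos²(30°) = 0.375 I₀.
I₃ = I₂ cos²(71° − 41°) = 0.375 I₀ · cos²(30°) = 0.2813 I₀.
After rotation:
Unpolarized light through the first polarizer → I₁ = ½ I₀, now polarized at 11°.
I₂ = I₁ cos²(26° − 11°) = 0.5 I₀ · cos²(15°) = 0.4665 I₀.
I₃ = I₂ cos²(71° − 26°) = 0.4665 I₀ · cos²(45°) = 0.2333 I₀.
Ratio = 0.2333 / 0.2813 = 0.8293.

I_new/I_old ≈ 0.829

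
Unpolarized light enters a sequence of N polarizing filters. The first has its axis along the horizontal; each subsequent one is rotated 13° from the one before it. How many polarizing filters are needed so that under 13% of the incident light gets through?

N = 27

First polarizer halves the unpolarized light: factor 1/2.
Each further stage multiplies by cos²(13°) = 0.9494.
After N polarizers: T = 0.5·0.9494^(N−1). Require T < 0.13 ⇒ N−1 > ln(0.13/0.5)/ln(0.9494) = 25.94, so N−1 ≥ 26 and N = 27.
Check: N=27 gives T = 0.1296 < 0.13; N=26 gives T = 0.1365.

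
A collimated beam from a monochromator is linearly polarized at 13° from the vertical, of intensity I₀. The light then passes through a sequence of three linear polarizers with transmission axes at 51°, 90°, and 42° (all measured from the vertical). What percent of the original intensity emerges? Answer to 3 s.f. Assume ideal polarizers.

I₁ = I₀ cos²(51° − 13°) = I₀ cos²(38°) = 0.621 I₀.
I₂ = I₁ cos²(90° − 51°) = 0.621 I₀ · cos²(39°) = 0.375 I₀.
I₃ = I₂ cos²(42° − 90°) = 0.375 I₀ · cos²(48°) = 0.1679 I₀.
That is 16.79% of the incident intensity.

≈ 16.8%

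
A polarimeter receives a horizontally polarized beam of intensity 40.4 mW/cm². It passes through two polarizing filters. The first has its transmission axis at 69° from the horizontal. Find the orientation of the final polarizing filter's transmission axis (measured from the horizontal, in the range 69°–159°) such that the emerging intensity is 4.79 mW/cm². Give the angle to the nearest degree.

I₁ = I₀ cos²(69° − 0°) = I₀ cos²(69°) = 0.1284 I₀.
Target fraction: 4.79 / 40.4 mW/cm² = 0.1186 of I₀.
Need I₂/I₀ = 0.1186, so cos²(θ − 69°) = 0.1186 / 0.1284 = 0.9232.
θ − 69° = arccos(√0.9232) = 16.1°, giving θ ≈ 69 + 16.1 = 85.1°.

θ ≈ 85°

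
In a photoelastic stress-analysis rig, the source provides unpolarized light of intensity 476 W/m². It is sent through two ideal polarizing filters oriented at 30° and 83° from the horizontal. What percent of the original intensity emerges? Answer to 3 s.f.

Unpolarized light through the first polarizer → I₁ = 476 W/m²/2 = 238 W/m², polarized at 30°.
I₂ = I₁ · cos²(53°) = 238 · 0.3622 = 86.2 W/m².
That is 18.11% of the incident intensity.

≈ 18.1%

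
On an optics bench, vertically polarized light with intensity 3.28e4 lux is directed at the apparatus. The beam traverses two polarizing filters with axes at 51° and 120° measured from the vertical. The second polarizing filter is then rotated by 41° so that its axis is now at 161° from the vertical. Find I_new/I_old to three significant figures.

I_new/I_old ≈ 0.911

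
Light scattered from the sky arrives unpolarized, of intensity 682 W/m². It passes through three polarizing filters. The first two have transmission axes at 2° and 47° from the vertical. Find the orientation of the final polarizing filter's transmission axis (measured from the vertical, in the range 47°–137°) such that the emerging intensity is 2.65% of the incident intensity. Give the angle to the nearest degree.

Unpolarized light through the first polarizer → I₁ = ½ I₀, now polarized at 2°.
I₂ = I₁ cos²(47° − 2°) = 0.5 I₀ · cos²(45°) = 0.25 I₀.
Need I₃/I₀ = 0.0265, so cos²(θ − 47°) = 0.0265 / 0.25 = 0.106.
θ − 47° = arccos(√0.106) = 71.0°, giving θ ≈ 47 + 71.0 = 118.0°.

θ ≈ 118°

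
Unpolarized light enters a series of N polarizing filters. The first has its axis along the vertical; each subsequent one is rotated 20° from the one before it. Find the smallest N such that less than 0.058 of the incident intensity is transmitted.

N = 19

First polarizer halves the unpolarized light: factor 1/2.
Each further stage multiplies by cos²(20°) = 0.883.
After N polarizers: T = 0.5·0.883^(N−1). Require T < 0.058 ⇒ N−1 > ln(0.058/0.5)/ln(0.883) = 17.32, so N−1 ≥ 18 and N = 19.
Check: N=19 gives T = 0.05327 < 0.058; N=18 gives T = 0.06032.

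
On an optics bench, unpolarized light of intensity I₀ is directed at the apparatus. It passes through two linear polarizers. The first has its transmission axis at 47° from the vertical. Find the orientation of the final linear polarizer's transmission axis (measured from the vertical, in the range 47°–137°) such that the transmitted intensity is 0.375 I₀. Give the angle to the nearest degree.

θ ≈ 77°

Unpolarized light through the first polarizer → I₁ = ½ I₀, now polarized at 47°.
Need I₂/I₀ = 0.375, so cos²(θ − 47°) = 0.375 / 0.5 = 0.75.
θ − 47° = arccos(√0.75) = 30.0°, giving θ ≈ 47 + 30.0 = 77.0°.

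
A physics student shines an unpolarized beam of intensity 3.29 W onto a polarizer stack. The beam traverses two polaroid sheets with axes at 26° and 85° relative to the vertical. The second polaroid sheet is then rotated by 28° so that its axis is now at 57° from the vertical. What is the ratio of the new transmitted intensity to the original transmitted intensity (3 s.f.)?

I_new/I_old ≈ 2.77

Before rotation:
Unpolarized light through the first polarizer → I₁ = ½ I₀, now polarized at 26°.
I₂ = I₁ cos²(85° − 26°) = 0.5 I₀ · cos²(59°) = 0.1326 I₀.
After rotation:
Unpolarized light through the first polarizer → I₁ = ½ I₀, now polarized at 26°.
I₂ = I₁ cos²(57° − 26°) = 0.5 I₀ · cos²(31°) = 0.3674 I₀.
Ratio = 0.3674 / 0.1326 = 2.77.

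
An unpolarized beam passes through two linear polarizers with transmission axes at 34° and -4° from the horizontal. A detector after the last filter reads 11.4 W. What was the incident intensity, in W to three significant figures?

Unpolarized light through the first polarizer → I₁ = ½ I₀, now polarized at 34°.
I₂ = I₁ cos²(-4° − 34°) = 0.5 I₀ · cos²(38°) = 0.3105 I₀.
So 11.4 W = 0.3105 I₀, giving I₀ = 11.4/0.3105 = 36.72 W.

I₀ ≈ 36.7 W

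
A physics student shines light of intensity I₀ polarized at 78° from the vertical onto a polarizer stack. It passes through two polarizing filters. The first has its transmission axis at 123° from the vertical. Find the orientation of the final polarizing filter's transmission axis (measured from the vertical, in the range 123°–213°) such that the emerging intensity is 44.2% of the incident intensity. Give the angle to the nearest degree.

I₁ = I₀ cos²(123° − 78°) = I₀ cos²(45°) = 0.5 I₀.
Need I₂/I₀ = 0.442, so cos²(θ − 123°) = 0.442 / 0.5 = 0.884.
θ − 123° = arccos(√0.884) = 19.9°, giving θ ≈ 123 + 19.9 = 142.9°.

θ ≈ 143°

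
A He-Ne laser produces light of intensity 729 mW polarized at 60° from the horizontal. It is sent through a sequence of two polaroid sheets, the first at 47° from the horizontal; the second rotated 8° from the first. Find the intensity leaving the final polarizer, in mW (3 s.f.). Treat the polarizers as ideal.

I ≈ 679 mW

I₁ = 729 mW · cos²(13°) = 692.1 mW.
I₂ = I₁ · cos²(8°) = 692.1 · 0.9806 = 678.7 mW.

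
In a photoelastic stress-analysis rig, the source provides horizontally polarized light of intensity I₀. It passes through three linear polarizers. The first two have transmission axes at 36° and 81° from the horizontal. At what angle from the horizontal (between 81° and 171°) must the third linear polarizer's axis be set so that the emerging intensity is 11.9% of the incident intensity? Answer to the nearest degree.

θ ≈ 134°

I₁ = I₀ cos²(36° − 0°) = I₀ cos²(36°) = 0.6545 I₀.
I₂ = I₁ cos²(81° − 36°) = 0.6545 I₀ · cos²(45°) = 0.3273 I₀.
Need I₃/I₀ = 0.119, so cos²(θ − 81°) = 0.119 / 0.3273 = 0.3636.
θ − 81° = arccos(√0.3636) = 52.9°, giving θ ≈ 81 + 52.9 = 133.9°.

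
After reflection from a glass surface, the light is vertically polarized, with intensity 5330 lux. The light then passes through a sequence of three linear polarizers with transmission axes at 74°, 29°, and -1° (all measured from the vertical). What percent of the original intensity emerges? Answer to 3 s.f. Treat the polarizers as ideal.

I₁ = 5330 lux · cos²(74°) = 405 lux.
I₂ = I₁ · cos²(45°) = 405 · 0.5 = 202.5 lux.
I₃ = I₂ · cos²(30°) = 202.5 · 0.75 = 151.9 lux.
That is 2.849% of the incident intensity.

≈ 2.85%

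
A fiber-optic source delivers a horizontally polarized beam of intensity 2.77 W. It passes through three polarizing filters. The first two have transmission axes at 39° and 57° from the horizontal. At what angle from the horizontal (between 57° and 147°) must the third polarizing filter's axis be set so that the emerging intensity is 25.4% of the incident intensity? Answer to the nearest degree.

θ ≈ 104°

I₁ = I₀ cos²(39° − 0°) = I₀ cos²(39°) = 0.604 I₀.
I₂ = I₁ cos²(57° − 39°) = 0.604 I₀ · cos²(18°) = 0.5463 I₀.
Need I₃/I₀ = 0.254, so cos²(θ − 57°) = 0.254 / 0.5463 = 0.465.
θ − 57° = arccos(√0.465) = 47.0°, giving θ ≈ 57 + 47.0 = 104.0°.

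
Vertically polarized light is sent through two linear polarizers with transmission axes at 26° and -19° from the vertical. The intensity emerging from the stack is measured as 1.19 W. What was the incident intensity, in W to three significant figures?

By Malus's law, I₁ = I₀ cos²(26° − 0°) = I₀ cos²(26°) = 0.8078 I₀.
I₂ = I₁ cos²(-19° − 26°) = 0.8078 I₀ · cos²(45°) = 0.4039 I₀.
So 1.19 W = 0.4039 I₀, giving I₀ = 1.19/0.4039 = 2.946 W.

I₀ ≈ 2.95 W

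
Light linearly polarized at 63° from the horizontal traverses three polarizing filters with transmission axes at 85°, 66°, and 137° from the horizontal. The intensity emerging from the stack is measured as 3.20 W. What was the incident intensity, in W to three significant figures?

I₀ ≈ 39.3 W

By Malus's law, I₁ = I₀ cos²(85° − 63°) = I₀ cos²(22°) = 0.8597 I₀.
I₂ = I₁ cos²(66° − 85°) = 0.8597 I₀ · cos²(19°) = 0.7685 I₀.
I₃ = I₂ cos²(137° − 66°) = 0.7685 I₀ · cos²(71°) = 0.08146 I₀.
So 3.20 W = 0.08146 I₀, giving I₀ = 3.20/0.08146 = 39.28 W.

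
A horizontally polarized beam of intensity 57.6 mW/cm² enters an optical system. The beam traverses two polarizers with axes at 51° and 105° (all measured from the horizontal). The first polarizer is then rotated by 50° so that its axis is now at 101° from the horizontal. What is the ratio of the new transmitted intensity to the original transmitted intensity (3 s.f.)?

I_new/I_old ≈ 0.265

Before rotation:
I₁ = I₀ cos²(51° − 0°) = I₀ cos²(51°) = 0.396 I₀.
I₂ = I₁ cos²(105° − 51°) = 0.396 I₀ · cos²(54°) = 0.1368 I₀.
After rotation:
I₁ = I₀ cos²(101° − 0°) = I₀ cos²(79°) = 0.03641 I₀.
I₂ = I₁ cos²(105° − 101°) = 0.03641 I₀ · cos²(4°) = 0.03623 I₀.
Ratio = 0.03623 / 0.1368 = 0.2648.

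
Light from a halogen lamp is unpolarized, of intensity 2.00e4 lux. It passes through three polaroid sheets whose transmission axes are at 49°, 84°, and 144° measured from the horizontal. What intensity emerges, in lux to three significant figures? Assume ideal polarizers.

I ≈ 1680 lux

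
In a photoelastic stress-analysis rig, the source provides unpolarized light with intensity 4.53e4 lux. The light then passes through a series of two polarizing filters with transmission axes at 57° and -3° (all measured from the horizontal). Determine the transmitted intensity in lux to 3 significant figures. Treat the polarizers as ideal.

Unpolarized light through the first polarizer → I₁ = 4.53e4 lux/2 = 2.265e+04 lux, polarized at 57°.
I₂ = I₁ · cos²(60°) = 2.265e+04 · 0.25 = 5663 lux.

I ≈ 5660 lux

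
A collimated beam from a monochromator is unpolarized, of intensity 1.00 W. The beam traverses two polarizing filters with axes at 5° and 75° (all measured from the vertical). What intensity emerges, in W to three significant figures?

Unpolarized light through the first polarizer → I₁ = 1.00 W/2 = 0.5 W, polarized at 5°.
I₂ = I₁ · cos²(70°) = 0.5 · 0.117 = 0.05849 W.

I ≈ 0.0585 W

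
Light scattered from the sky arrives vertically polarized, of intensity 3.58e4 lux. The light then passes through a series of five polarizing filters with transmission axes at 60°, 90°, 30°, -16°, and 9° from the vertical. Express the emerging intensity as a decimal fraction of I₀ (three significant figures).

By Malus's law, I₁ = 3.58e4 lux · cos²(60°) = 8950 lux.
I₂ = I₁ · cos²(30°) = 8950 · 0.75 = 6713 lux.
I₃ = I₂ · cos²(60°) = 6713 · 0.25 = 1678 lux.
I₄ = I₃ · cos²(46°) = 1678 · 0.4826 = 809.8 lux.
I₅ = I₄ · cos²(25°) = 809.8 · 0.8214 = 665.1 lux.
Transmitted fraction = 0.01858.

I/I₀ ≈ 0.0186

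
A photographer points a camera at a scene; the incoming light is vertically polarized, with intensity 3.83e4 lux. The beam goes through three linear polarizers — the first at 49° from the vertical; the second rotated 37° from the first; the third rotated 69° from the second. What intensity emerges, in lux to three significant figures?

By Malus's law, I₁ = 3.83e4 lux · cos²(49°) = 1.648e+04 lux.
I₂ = I₁ · cos²(37°) = 1.648e+04 · 0.6378 = 1.051e+04 lux.
I₃ = I₂ · cos²(69°) = 1.051e+04 · 0.1284 = 1350 lux.

I ≈ 1350 lux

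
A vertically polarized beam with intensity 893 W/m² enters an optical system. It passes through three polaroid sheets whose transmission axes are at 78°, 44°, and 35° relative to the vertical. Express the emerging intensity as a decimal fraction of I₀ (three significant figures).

I/I₀ ≈ 0.0290

By Malus's law, I₁ = 893 W/m² · cos²(78°) = 38.6 W/m².
I₂ = I₁ · cos²(34°) = 38.6 · 0.6873 = 26.53 W/m².
I₃ = I₂ · cos²(9°) = 26.53 · 0.9755 = 25.88 W/m².
Transmitted fraction = 0.02898.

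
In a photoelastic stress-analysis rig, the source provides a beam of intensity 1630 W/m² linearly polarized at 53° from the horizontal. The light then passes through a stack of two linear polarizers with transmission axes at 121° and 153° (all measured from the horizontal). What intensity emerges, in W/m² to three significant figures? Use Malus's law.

I ≈ 165 W/m²

By Malus's law, I₁ = 1630 W/m² · cos²(68°) = 228.7 W/m².
I₂ = I₁ · cos²(32°) = 228.7 · 0.7192 = 164.5 W/m².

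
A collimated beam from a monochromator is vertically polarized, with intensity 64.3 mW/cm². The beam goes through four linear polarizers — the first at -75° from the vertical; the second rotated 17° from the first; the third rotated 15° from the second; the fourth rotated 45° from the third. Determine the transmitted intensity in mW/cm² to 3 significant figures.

I₁ = 64.3 mW/cm² · cos²(75°) = 4.307 mW/cm².
I₂ = I₁ · cos²(17°) = 4.307 · 0.9145 = 3.939 mW/cm².
I₃ = I₂ · cos²(15°) = 3.939 · 0.933 = 3.675 mW/cm².
I₄ = I₃ · cos²(45°) = 3.675 · 0.5 = 1.838 mW/cm².

I ≈ 1.84 mW/cm²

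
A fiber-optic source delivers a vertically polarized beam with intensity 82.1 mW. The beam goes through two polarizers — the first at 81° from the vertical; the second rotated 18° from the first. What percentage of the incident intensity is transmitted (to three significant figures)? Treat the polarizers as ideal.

I₁ = 82.1 mW · cos²(81°) = 2.009 mW.
I₂ = I₁ · cos²(18°) = 2.009 · 0.9045 = 1.817 mW.
That is 2.213% of the incident intensity.

≈ 2.21%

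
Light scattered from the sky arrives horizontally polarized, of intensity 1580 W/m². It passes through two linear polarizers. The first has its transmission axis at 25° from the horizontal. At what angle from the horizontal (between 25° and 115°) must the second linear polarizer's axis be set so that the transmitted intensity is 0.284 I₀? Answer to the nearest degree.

θ ≈ 79°

I₁ = I₀ cos²(25° − 0°) = I₀ cos²(25°) = 0.8214 I₀.
Need I₂/I₀ = 0.284, so cos²(θ − 25°) = 0.284 / 0.8214 = 0.3458.
θ − 25° = arccos(√0.3458) = 54.0°, giving θ ≈ 25 + 54.0 = 79.0°.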